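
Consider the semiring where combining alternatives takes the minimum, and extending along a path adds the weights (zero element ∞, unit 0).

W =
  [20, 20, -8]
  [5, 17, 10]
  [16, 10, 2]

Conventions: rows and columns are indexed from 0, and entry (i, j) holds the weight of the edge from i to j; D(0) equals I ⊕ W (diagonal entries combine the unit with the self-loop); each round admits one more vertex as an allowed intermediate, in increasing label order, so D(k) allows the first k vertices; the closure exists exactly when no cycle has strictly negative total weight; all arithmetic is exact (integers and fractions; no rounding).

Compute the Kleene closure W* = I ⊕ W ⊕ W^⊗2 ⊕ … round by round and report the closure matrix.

D(0):
  [0, 20, -8]
  [5, 0, 10]
  [16, 10, 0]
D(1):
  [0, 20, -8]
  [5, 0, -3]
  [16, 10, 0]
D(2):
  [0, 20, -8]
  [5, 0, -3]
  [15, 10, 0]
D(3):
  [0, 2, -8]
  [5, 0, -3]
  [15, 10, 0]
Answer: W* = [[0, 2, -8], [5, 0, -3], [15, 10, 0]]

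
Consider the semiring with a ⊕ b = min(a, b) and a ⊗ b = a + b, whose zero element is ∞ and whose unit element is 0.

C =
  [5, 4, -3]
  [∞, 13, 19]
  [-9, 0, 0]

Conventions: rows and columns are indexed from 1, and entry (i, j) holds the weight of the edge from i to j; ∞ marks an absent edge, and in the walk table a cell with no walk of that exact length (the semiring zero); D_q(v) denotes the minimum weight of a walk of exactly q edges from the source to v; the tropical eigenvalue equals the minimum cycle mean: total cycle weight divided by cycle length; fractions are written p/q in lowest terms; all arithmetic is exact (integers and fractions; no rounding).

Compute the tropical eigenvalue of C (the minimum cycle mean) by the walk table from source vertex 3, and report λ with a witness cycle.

q=0: [∞, ∞, 0]
q=1: [-9, 0, 0]
q=2: [-9, -5, -12]
q=3: [-21, -12, -12]
Optimal cycle mean attained by: cycle 1->3->1, total (-3) + (-9), length 2.
Answer: λ = -6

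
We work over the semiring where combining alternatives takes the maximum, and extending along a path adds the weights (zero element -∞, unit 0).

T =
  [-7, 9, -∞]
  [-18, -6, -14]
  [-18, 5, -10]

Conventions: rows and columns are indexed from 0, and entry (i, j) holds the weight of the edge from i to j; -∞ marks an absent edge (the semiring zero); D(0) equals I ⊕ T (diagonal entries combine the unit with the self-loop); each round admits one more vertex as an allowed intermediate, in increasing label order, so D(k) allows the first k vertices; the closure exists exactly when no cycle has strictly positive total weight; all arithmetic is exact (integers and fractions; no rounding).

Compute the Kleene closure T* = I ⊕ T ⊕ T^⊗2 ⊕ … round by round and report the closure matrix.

D(0):
  [0, 9, -∞]
  [-18, 0, -14]
  [-18, 5, 0]
D(1):
  [0, 9, -∞]
  [-18, 0, -14]
  [-18, 5, 0]
D(2):
  [0, 9, -5]
  [-18, 0, -14]
  [-13, 5, 0]
D(3):
  [0, 9, -5]
  [-18, 0, -14]
  [-13, 5, 0]
Answer: T* = [[0, 9, -5], [-18, 0, -14], [-13, 5, 0]]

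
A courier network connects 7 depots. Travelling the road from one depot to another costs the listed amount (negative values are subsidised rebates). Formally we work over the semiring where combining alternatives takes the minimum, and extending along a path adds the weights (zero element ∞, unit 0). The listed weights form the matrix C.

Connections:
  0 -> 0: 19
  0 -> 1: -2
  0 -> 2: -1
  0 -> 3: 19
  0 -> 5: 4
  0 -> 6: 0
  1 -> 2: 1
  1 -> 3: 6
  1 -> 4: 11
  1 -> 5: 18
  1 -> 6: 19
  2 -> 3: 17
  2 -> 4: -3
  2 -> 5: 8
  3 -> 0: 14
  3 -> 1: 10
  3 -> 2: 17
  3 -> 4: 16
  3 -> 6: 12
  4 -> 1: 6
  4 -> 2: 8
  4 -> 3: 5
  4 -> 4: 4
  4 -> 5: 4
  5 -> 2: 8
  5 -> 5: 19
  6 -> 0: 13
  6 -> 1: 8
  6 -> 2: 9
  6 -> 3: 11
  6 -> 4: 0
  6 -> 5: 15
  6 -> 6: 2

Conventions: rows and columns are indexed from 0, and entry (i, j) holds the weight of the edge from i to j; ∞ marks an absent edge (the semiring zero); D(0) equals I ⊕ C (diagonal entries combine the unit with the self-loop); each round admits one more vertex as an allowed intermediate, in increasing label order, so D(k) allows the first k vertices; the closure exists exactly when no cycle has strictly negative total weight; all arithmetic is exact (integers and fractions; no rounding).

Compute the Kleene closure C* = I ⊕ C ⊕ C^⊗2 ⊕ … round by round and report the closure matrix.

D(0):
  [0, -2, -1, 19, ∞, 4, 0]
  [∞, 0, 1, 6, 11, 18, 19]
  [∞, ∞, 0, 17, -3, 8, ∞]
  [14, 10, 17, 0, 16, ∞, 12]
  [∞, 6, 8, 5, 0, 4, ∞]
  [∞, ∞, 8, ∞, ∞, 0, ∞]
  [13, 8, 9, 11, 0, 15, 0]
D(1):
  [0, -2, -1, 19, ∞, 4, 0]
  [∞, 0, 1, 6, 11, 18, 19]
  [∞, ∞, 0, 17, -3, 8, ∞]
  [14, 10, 13, 0, 16, 18, 12]
  [∞, 6, 8, 5, 0, 4, ∞]
  [∞, ∞, 8, ∞, ∞, 0, ∞]
  [13, 8, 9, 11, 0, 15, 0]
D(2):
  [0, -2, -1, 4, 9, 4, 0]
  [∞, 0, 1, 6, 11, 18, 19]
  [∞, ∞, 0, 17, -3, 8, ∞]
  [14, 10, 11, 0, 16, 18, 12]
  [∞, 6, 7, 5, 0, 4, 25]
  [∞, ∞, 8, ∞, ∞, 0, ∞]
  [13, 8, 9, 11, 0, 15, 0]
D(3):
  [0, -2, -1, 4, -4, 4, 0]
  [∞, 0, 1, 6, -2, 9, 19]
  [∞, ∞, 0, 17, -3, 8, ∞]
  [14, 10, 11, 0, 8, 18, 12]
  [∞, 6, 7, 5, 0, 4, 25]
  [∞, ∞, 8, 25, 5, 0, ∞]
  [13, 8, 9, 11, 0, 15, 0]
D(4):
  [0, -2, -1, 4, -4, 4, 0]
  [20, 0, 1, 6, -2, 9, 18]
  [31, 27, 0, 17, -3, 8, 29]
  [14, 10, 11, 0, 8, 18, 12]
  [19, 6, 7, 5, 0, 4, 17]
  [39, 35, 8, 25, 5, 0, 37]
  [13, 8, 9, 11, 0, 15, 0]
D(5):
  [0, -2, -1, 1, -4, 0, 0]
  [17, 0, 1, 3, -2, 2, 15]
  [16, 3, 0, 2, -3, 1, 14]
  [14, 10, 11, 0, 8, 12, 12]
  [19, 6, 7, 5, 0, 4, 17]
  [24, 11, 8, 10, 5, 0, 22]
  [13, 6, 7, 5, 0, 4, 0]
D(6):
  [0, -2, -1, 1, -4, 0, 0]
  [17, 0, 1, 3, -2, 2, 15]
  [16, 3, 0, 2, -3, 1, 14]
  [14, 10, 11, 0, 8, 12, 12]
  [19, 6, 7, 5, 0, 4, 17]
  [24, 11, 8, 10, 5, 0, 22]
  [13, 6, 7, 5, 0, 4, 0]
D(7):
  [0, -2, -1, 1, -4, 0, 0]
  [17, 0, 1, 3, -2, 2, 15]
  [16, 3, 0, 2, -3, 1, 14]
  [14, 10, 11, 0, 8, 12, 12]
  [19, 6, 7, 5, 0, 4, 17]
  [24, 11, 8, 10, 5, 0, 22]
  [13, 6, 7, 5, 0, 4, 0]
Answer: C* = [[0, -2, -1, 1, -4, 0, 0], [17, 0, 1, 3, -2, 2, 15], [16, 3, 0, 2, -3, 1, 14], [14, 10, 11, 0, 8, 12, 12], [19, 6, 7, 5, 0, 4, 17], [24, 11, 8, 10, 5, 0, 22], [13, 6, 7, 5, 0, 4, 0]]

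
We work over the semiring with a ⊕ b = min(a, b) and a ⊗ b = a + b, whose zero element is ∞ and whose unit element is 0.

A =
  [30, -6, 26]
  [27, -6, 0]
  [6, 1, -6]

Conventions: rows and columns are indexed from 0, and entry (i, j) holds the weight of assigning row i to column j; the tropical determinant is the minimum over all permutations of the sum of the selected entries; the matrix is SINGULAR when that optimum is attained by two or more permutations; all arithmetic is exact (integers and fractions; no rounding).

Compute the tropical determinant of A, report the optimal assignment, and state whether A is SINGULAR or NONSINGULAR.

σ = (0, 1, 2): 30 + (-6) + (-6) = 18
σ = (0, 2, 1): 30 + 0 + 1 = 31
σ = (1, 0, 2): (-6) + 27 + (-6) = 15
σ = (1, 2, 0): (-6) + 0 + 6 = 0
σ = (2, 0, 1): 26 + 27 + 1 = 54
σ = (2, 1, 0): 26 + (-6) + 6 = 26
Optimal value attained by: σ = (1, 2, 0).
Answer: det⊕(A) = 0; verdict: NONSINGULAR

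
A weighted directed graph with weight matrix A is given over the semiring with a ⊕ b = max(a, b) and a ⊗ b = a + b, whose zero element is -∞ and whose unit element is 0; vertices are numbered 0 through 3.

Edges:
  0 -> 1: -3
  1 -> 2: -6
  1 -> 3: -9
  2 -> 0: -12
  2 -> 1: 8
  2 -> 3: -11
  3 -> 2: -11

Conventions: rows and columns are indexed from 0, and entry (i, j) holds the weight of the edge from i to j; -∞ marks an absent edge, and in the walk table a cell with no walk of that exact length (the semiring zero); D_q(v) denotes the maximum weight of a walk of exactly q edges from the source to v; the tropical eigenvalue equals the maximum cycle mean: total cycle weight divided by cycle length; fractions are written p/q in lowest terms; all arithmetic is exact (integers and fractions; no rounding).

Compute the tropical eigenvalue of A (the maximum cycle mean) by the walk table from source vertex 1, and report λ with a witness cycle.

q=0: [-∞, 0, -∞, -∞]
q=1: [-∞, -∞, -6, -9]
q=2: [-18, 2, -20, -17]
q=3: [-32, -12, -4, -7]
q=4: [-16, 4, -18, -15]
Optimal cycle mean attained by: cycle 1->2->1, total (-6) + 8, length 2.
Answer: λ = 1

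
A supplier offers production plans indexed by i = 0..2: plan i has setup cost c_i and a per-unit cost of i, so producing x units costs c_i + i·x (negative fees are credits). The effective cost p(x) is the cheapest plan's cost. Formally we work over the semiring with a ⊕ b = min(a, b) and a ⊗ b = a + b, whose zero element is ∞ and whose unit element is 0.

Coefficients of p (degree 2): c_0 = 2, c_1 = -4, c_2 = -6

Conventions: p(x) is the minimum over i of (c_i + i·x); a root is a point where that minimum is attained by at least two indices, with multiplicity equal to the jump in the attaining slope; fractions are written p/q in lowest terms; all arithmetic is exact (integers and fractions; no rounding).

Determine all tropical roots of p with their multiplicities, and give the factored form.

hull edge (i=0, c=2) to (i=1, c=-4): slope -6, span 1
hull edge (i=1, c=-4) to (i=2, c=-6): slope -2, span 1
Factored form: p(x) = -6 ⊗ (x ⊕ 2) ⊗ (x ⊕ 6)
Answer: roots = 2 (mult 1), 6 (mult 1)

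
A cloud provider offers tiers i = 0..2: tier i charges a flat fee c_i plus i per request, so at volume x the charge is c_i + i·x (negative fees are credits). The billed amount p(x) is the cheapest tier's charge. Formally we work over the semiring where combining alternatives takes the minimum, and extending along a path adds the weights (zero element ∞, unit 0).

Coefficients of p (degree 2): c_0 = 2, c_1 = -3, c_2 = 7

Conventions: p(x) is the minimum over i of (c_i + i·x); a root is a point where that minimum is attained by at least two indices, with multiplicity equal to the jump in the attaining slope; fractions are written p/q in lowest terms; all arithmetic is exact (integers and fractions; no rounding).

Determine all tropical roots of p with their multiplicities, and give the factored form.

hull edge (i=0, c=2) to (i=1, c=-3): slope -5, span 1
hull edge (i=1, c=-3) to (i=2, c=7): slope 10, span 1
Factored form: p(x) = 7 ⊗ (x ⊕ (-10)) ⊗ (x ⊕ 5)
Answer: roots = -10 (mult 1), 5 (mult 1)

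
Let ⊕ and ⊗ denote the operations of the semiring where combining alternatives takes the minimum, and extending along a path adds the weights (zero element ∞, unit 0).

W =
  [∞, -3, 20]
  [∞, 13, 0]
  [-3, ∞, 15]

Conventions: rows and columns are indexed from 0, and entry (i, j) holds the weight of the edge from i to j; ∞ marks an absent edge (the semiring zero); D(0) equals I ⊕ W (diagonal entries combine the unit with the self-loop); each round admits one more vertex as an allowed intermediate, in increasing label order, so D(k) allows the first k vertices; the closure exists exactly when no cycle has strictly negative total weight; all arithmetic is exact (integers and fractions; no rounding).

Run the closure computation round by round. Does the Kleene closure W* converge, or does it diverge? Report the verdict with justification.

D(0):
  [0, -3, 20]
  [∞, 0, 0]
  [-3, ∞, 0]
D(1):
  [0, -3, 20]
  [∞, 0, 0]
  [-3, -6, 0]
Detection: at round 2, diagonal entry (2, 2) turns strictly negative.
Key observation: the cycle 2->0->1->2 has total weight (-3) + (-3) + 0, which is strictly negative.
Answer: DIVERGES — negative cycle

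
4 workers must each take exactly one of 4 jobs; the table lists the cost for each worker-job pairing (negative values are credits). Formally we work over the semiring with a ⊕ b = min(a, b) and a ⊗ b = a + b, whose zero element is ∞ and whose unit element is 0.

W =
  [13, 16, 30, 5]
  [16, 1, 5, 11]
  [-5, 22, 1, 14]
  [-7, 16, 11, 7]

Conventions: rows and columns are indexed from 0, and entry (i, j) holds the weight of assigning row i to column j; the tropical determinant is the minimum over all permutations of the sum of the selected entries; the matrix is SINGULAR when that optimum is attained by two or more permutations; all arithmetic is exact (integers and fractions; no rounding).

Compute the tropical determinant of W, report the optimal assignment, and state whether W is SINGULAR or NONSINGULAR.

σ = (0, 1, 2, 3): 13 + 1 + 1 + 7 = 22
σ = (0, 1, 3, 2): 13 + 1 + 14 + 11 = 39
σ = (0, 2, 1, 3): 13 + 5 + 22 + 7 = 47
σ = (0, 2, 3, 1): 13 + 5 + 14 + 16 = 48
σ = (0, 3, 1, 2): 13 + 11 + 22 + 11 = 57
σ = (0, 3, 2, 1): 13 + 11 + 1 + 16 = 41
σ = (1, 0, 2, 3): 16 + 16 + 1 + 7 = 40
σ = (1, 0, 3, 2): 16 + 16 + 14 + 11 = 57
σ = (1, 2, 0, 3): 16 + 5 + (-5) + 7 = 23
σ = (1, 2, 3, 0): 16 + 5 + 14 + (-7) = 28
σ = (1, 3, 0, 2): 16 + 11 + (-5) + 11 = 33
σ = (1, 3, 2, 0): 16 + 11 + 1 + (-7) = 21
σ = (2, 0, 1, 3): 30 + 16 + 22 + 7 = 75
σ = (2, 0, 3, 1): 30 + 16 + 14 + 16 = 76
σ = (2, 1, 0, 3): 30 + 1 + (-5) + 7 = 33
σ = (2, 1, 3, 0): 30 + 1 + 14 + (-7) = 38
σ = (2, 3, 0, 1): 30 + 11 + (-5) + 16 = 52
σ = (2, 3, 1, 0): 30 + 11 + 22 + (-7) = 56
σ = (3, 0, 1, 2): 5 + 16 + 22 + 11 = 54
σ = (3, 0, 2, 1): 5 + 16 + 1 + 16 = 38
σ = (3, 1, 0, 2): 5 + 1 + (-5) + 11 = 12
σ = (3, 1, 2, 0): 5 + 1 + 1 + (-7) = 0
σ = (3, 2, 0, 1): 5 + 5 + (-5) + 16 = 21
σ = (3, 2, 1, 0): 5 + 5 + 22 + (-7) = 25
Optimal value attained by: σ = (3, 1, 2, 0).
Answer: det⊕(W) = 0; verdict: NONSINGULAR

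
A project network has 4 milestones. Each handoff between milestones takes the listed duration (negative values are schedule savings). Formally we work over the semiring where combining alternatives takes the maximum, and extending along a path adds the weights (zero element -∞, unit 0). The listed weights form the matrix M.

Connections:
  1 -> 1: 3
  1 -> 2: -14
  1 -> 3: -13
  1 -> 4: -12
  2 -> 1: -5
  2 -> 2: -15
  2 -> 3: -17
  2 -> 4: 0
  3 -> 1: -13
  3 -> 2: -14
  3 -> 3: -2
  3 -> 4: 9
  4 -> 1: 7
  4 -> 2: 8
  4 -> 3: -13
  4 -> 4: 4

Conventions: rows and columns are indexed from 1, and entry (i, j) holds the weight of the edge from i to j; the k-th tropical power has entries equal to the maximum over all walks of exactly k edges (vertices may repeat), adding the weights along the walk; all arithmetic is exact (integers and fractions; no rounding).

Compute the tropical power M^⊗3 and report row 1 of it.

M^⊗2:
  [6, -4, -10, -4]
  [7, 8, -13, 4]
  [16, 17, -4, 13]
  [11, 12, -6, 8]
M^⊗3:
  [9, 4, -7, 0]
  [11, 12, -6, 8]
  [20, 21, 3, 17]
  [15, 16, -2, 12]
Answer: row 1 of M^⊗3 = [9, 4, -7, 0]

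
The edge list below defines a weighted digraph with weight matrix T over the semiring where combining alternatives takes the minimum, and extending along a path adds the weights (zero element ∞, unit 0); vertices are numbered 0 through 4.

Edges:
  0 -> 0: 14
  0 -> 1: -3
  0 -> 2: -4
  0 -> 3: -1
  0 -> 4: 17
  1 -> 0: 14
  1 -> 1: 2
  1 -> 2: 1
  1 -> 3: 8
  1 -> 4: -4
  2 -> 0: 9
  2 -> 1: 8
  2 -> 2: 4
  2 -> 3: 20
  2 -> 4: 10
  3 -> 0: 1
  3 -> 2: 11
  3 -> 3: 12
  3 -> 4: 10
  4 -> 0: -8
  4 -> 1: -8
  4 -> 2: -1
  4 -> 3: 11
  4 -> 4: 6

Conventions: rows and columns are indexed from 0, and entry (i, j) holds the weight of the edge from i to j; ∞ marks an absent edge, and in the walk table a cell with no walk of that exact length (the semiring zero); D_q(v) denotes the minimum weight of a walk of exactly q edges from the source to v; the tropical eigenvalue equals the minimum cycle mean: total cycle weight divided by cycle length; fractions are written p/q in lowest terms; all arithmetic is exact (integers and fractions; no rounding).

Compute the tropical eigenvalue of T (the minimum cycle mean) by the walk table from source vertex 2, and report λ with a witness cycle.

q=0: [∞, ∞, 0, ∞, ∞]
q=1: [9, 8, 4, 20, 10]
q=2: [2, 2, 5, 8, 4]
q=3: [-4, -4, -2, 1, -2]
q=4: [-10, -10, -8, -5, -8]
q=5: [-16, -16, -14, -11, -14]
Optimal cycle mean attained by: cycle 1->4->1, total (-4) + (-8), length 2.
Answer: λ = -6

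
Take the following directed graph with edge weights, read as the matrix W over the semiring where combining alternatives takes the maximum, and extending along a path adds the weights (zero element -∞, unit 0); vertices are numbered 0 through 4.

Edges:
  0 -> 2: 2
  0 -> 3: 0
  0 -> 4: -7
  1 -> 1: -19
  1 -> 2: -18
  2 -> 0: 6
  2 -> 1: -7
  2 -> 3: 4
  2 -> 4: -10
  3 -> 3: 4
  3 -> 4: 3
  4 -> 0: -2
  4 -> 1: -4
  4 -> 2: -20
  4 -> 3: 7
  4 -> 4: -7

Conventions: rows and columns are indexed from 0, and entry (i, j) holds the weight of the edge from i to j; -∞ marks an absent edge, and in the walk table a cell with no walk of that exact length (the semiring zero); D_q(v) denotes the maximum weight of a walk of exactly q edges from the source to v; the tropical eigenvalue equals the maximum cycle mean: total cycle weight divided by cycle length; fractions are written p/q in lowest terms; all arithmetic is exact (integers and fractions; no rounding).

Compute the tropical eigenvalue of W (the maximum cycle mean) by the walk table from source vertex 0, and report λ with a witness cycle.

q=0: [0, -∞, -∞, -∞, -∞]
q=1: [-∞, -∞, 2, 0, -7]
q=2: [8, -5, -27, 6, 3]
q=3: [1, -1, 10, 10, 9]
q=4: [16, 5, 3, 16, 13]
q=5: [11, 9, 18, 20, 19]
Optimal cycle mean attained by: cycle 3->4->3, total 3 + 7, length 2.
Answer: λ = 5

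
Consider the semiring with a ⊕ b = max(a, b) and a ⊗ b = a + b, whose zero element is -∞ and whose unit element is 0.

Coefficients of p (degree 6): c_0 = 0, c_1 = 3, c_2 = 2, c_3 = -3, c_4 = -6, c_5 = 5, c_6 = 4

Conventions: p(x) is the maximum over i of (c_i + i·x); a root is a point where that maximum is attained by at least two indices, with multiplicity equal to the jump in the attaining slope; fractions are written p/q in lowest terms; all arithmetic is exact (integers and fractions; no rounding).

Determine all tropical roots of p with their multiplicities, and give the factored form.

hull edge (i=0, c=0) to (i=1, c=3): slope 3, span 1
hull edge (i=1, c=3) to (i=5, c=5): slope 1/2, span 4
hull edge (i=5, c=5) to (i=6, c=4): slope -1, span 1
Factored form: p(x) = 4 ⊗ (x ⊕ (-3)) ⊗ (x ⊕ (-1/2)) ⊗ (x ⊕ (-1/2)) ⊗ (x ⊕ (-1/2)) ⊗ (x ⊕ (-1/2)) ⊗ (x ⊕ 1)
Answer: roots = -3 (mult 1), -1/2 (mult 4), 1 (mult 1)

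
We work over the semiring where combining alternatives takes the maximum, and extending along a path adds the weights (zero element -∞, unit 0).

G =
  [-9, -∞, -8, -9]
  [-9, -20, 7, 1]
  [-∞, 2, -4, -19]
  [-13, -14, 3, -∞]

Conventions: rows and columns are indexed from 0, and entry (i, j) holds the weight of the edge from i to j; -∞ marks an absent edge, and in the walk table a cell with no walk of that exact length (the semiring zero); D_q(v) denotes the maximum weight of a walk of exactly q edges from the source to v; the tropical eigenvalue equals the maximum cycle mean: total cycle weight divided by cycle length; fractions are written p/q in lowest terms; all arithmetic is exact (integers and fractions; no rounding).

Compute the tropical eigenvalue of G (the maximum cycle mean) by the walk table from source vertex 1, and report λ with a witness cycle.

q=0: [-∞, 0, -∞, -∞]
q=1: [-9, -20, 7, 1]
q=2: [-12, 9, 4, -12]
q=3: [0, 6, 16, 10]
q=4: [-3, 18, 13, 7]
Optimal cycle mean attained by: cycle 1->2->1, total 7 + 2, length 2.
Answer: λ = 9/2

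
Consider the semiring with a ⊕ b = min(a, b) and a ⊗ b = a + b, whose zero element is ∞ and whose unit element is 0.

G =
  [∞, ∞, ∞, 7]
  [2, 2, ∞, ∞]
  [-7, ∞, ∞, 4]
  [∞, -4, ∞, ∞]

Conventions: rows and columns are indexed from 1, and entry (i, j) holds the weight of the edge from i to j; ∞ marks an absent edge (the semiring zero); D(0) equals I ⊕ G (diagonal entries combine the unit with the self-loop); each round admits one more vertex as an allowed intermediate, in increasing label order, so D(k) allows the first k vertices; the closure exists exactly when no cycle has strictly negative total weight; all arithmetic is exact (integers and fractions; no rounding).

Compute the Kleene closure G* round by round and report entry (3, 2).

D(0):
  [0, ∞, ∞, 7]
  [2, 0, ∞, ∞]
  [-7, ∞, 0, 4]
  [∞, -4, ∞, 0]
D(1):
  [0, ∞, ∞, 7]
  [2, 0, ∞, 9]
  [-7, ∞, 0, 0]
  [∞, -4, ∞, 0]
D(2):
  [0, ∞, ∞, 7]
  [2, 0, ∞, 9]
  [-7, ∞, 0, 0]
  [-2, -4, ∞, 0]
D(3):
  [0, ∞, ∞, 7]
  [2, 0, ∞, 9]
  [-7, ∞, 0, 0]
  [-2, -4, ∞, 0]
D(4):
  [0, 3, ∞, 7]
  [2, 0, ∞, 9]
  [-7, -4, 0, 0]
  [-2, -4, ∞, 0]
Answer: G*[3][2] = -4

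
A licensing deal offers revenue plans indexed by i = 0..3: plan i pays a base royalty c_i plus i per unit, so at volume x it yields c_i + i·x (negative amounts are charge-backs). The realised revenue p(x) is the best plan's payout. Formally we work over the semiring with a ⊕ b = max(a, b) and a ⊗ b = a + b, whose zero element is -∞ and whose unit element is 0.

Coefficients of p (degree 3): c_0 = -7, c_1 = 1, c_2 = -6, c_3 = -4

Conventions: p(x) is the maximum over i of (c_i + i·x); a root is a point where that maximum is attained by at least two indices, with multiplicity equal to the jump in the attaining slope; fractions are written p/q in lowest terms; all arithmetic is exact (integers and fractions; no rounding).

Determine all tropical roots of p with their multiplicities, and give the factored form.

hull edge (i=0, c=-7) to (i=1, c=1): slope 8, span 1
hull edge (i=1, c=1) to (i=3, c=-4): slope -5/2, span 2
Factored form: p(x) = -4 ⊗ (x ⊕ (-8)) ⊗ (x ⊕ 5/2) ⊗ (x ⊕ 5/2)
Answer: roots = -8 (mult 1), 5/2 (mult 2)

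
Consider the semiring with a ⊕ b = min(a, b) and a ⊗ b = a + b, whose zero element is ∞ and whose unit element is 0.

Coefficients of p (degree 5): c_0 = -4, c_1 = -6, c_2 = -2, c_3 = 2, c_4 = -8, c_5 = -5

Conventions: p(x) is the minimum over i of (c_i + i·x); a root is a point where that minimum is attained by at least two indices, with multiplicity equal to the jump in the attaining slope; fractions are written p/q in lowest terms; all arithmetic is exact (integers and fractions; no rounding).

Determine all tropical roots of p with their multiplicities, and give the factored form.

hull edge (i=0, c=-4) to (i=1, c=-6): slope -2, span 1
hull edge (i=1, c=-6) to (i=4, c=-8): slope -2/3, span 3
hull edge (i=4, c=-8) to (i=5, c=-5): slope 3, span 1
Factored form: p(x) = -5 ⊗ (x ⊕ (-3)) ⊗ (x ⊕ 2/3) ⊗ (x ⊕ 2/3) ⊗ (x ⊕ 2/3) ⊗ (x ⊕ 2)
Answer: roots = -3 (mult 1), 2/3 (mult 3), 2 (mult 1)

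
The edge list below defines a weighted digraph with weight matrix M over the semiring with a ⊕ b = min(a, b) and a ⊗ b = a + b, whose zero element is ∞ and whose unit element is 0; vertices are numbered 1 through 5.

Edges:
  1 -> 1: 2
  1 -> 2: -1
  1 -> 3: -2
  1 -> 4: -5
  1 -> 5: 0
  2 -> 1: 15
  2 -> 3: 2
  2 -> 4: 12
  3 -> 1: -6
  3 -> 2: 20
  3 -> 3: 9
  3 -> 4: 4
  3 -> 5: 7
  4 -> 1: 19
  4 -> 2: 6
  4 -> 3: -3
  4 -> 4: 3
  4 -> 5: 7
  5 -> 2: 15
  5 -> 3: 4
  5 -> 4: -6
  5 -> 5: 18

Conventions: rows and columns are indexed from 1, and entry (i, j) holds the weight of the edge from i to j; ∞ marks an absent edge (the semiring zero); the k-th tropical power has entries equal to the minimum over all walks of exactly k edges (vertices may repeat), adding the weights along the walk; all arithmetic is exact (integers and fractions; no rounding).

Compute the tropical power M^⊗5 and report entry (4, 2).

M^⊗2:
  [-8, 1, -8, -6, 2]
  [-4, 14, 9, 6, 9]
  [-4, -7, -8, -11, -6]
  [-9, 9, 0, 1, 4]
  [-2, 0, -9, -3, 1]
M^⊗3:
  [-14, -9, -10, -13, -8]
  [-2, -5, -6, -9, -4]
  [-14, -5, -14, -12, -4]
  [-7, -10, -11, -14, -9]
  [-15, -3, -6, -7, -2]
M^⊗4:
  [-16, -15, -16, -19, -14]
  [-12, -3, -12, -10, -2]
  [-20, -15, -16, -19, -14]
  [-17, -8, -17, -15, -7]
  [-13, -16, -17, -20, -15]
M^⊗5:
  [-22, -17, -22, -21, -16]
  [-18, -13, -14, -17, -12]
  [-22, -21, -22, -25, -20]
  [-23, -18, -19, -22, -17]
  [-23, -14, -23, -21, -13]
Key observation: the optimum is the walk 4->3->1->3->1->2, with weight (-3) + (-6) + (-2) + (-6) + (-1) = -18.
Optimal value attained by: walk 4->3->1->3->1->2.
Answer: (M^⊗5)[4][2] = -18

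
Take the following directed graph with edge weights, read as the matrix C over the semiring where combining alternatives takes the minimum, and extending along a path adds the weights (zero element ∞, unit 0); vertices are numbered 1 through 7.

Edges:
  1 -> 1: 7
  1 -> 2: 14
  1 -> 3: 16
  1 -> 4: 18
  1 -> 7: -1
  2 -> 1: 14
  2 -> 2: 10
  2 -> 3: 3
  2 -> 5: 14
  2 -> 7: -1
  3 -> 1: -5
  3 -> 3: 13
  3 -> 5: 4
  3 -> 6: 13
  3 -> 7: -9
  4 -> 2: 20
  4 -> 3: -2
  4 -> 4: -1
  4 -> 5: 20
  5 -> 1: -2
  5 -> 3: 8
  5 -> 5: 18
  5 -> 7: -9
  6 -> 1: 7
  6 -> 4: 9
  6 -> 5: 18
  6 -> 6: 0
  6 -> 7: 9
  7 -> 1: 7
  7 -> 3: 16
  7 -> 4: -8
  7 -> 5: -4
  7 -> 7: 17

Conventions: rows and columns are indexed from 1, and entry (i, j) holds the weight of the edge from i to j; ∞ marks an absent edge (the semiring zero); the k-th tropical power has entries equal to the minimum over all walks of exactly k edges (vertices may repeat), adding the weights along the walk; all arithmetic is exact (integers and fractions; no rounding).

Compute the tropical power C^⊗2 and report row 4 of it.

C^⊗2:
  [6, 21, 15, -9, -5, 29, 6]
  [-2, 20, 13, -9, -5, 16, -6]
  [-2, 9, 7, -17, -13, 13, -6]
  [-7, 19, -3, -2, 2, 11, -11]
  [-2, 12, 7, -17, -13, 21, -3]
  [7, 21, 7, 1, 5, 0, 6]
  [-6, 12, -10, -9, 12, 29, -13]
Answer: row 4 of C^⊗2 = [-7, 19, -3, -2, 2, 11, -11]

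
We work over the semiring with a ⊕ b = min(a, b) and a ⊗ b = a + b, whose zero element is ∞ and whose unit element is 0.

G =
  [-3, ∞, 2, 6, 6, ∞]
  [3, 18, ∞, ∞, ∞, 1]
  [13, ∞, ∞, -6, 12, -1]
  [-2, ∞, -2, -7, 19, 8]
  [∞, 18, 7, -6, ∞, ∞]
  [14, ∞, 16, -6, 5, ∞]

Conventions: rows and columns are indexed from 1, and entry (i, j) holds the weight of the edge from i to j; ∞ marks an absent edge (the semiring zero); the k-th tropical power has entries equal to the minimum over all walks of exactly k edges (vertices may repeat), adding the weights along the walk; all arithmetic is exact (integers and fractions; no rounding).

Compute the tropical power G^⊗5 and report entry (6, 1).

G^⊗2:
  [-6, 24, -1, -4, 3, 1]
  [0, 36, 5, -5, 6, 19]
  [-8, 30, -8, -13, 4, 2]
  [-9, 37, -9, -14, 4, -3]
  [-8, 36, -8, -13, 13, 2]
  [-8, 23, -8, -13, 13, 2]
G^⊗3:
  [-9, 21, -6, -11, 0, -2]
  [-7, 24, -7, -12, 6, 3]
  [-15, 22, -15, -20, -2, -9]
  [-16, 22, -16, -21, -3, -10]
  [-15, 31, -15, -20, -2, -9]
  [-15, 31, -15, -20, -2, -9]
G^⊗4:
  [-13, 18, -13, -18, -3, -7]
  [-14, 24, -14, -19, -1, -8]
  [-22, 16, -22, -27, -9, -16]
  [-23, 15, -23, -28, -10, -17]
  [-22, 16, -22, -27, -9, -16]
  [-22, 16, -22, -27, -9, -16]
G^⊗5:
  [-20, 15, -20, -25, -7, -14]
  [-21, 17, -21, -26, -8, -15]
  [-29, 9, -29, -34, -16, -23]
  [-30, 8, -30, -35, -17, -24]
  [-29, 9, -29, -34, -16, -23]
  [-29, 9, -29, -34, -16, -23]
Key observation: the optimum is the walk 6->4->4->4->4->1, with weight (-6) + (-7) + (-7) + (-7) + (-2) = -29.
Optimal value attained by: walk 6->4->4->4->4->1.
Answer: (G^⊗5)[6][1] = -29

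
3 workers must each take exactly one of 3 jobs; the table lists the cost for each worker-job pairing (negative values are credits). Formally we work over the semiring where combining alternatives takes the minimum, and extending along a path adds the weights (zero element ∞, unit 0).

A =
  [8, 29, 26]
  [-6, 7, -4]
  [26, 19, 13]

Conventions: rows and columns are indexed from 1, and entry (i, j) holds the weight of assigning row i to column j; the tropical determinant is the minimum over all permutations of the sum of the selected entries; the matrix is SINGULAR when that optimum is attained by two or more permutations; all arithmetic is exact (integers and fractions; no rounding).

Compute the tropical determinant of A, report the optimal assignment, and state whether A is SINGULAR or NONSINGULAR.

σ = (1, 2, 3): 8 + 7 + 13 = 28
σ = (1, 3, 2): 8 + (-4) + 19 = 23
σ = (2, 1, 3): 29 + (-6) + 13 = 36
σ = (2, 3, 1): 29 + (-4) + 26 = 51
σ = (3, 1, 2): 26 + (-6) + 19 = 39
σ = (3, 2, 1): 26 + 7 + 26 = 59
Optimal value attained by: σ = (1, 3, 2).
Answer: det⊕(A) = 23; verdict: NONSINGULAR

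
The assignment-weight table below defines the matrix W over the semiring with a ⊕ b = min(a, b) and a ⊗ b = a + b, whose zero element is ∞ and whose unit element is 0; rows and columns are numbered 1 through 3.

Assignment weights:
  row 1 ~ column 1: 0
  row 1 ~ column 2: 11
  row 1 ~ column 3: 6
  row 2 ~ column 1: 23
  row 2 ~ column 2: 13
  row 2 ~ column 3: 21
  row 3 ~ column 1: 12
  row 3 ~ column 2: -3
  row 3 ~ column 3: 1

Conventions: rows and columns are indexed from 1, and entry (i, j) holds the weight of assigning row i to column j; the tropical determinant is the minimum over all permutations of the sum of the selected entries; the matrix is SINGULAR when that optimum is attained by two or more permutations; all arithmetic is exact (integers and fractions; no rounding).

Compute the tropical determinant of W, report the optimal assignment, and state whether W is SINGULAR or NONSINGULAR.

σ = (1, 2, 3): 0 + 13 + 1 = 14
σ = (1, 3, 2): 0 + 21 + (-3) = 18
σ = (2, 1, 3): 11 + 23 + 1 = 35
σ = (2, 3, 1): 11 + 21 + 12 = 44
σ = (3, 1, 2): 6 + 23 + (-3) = 26
σ = (3, 2, 1): 6 + 13 + 12 = 31
Optimal value attained by: σ = (1, 2, 3).
Answer: det⊕(W) = 14; verdict: NONSINGULAR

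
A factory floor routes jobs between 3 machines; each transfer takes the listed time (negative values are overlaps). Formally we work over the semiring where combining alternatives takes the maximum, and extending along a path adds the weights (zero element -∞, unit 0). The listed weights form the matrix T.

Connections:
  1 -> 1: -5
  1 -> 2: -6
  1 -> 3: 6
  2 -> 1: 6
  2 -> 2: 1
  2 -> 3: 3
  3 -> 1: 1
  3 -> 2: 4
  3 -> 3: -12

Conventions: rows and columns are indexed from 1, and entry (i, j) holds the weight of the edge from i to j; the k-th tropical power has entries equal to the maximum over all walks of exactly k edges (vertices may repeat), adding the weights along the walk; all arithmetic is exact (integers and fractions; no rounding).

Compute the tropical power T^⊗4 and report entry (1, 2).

T^⊗2:
  [7, 10, 1]
  [7, 7, 12]
  [10, 5, 7]
T^⊗3:
  [16, 11, 13]
  [13, 16, 13]
  [11, 11, 16]
T^⊗4:
  [17, 17, 22]
  [22, 17, 19]
  [17, 20, 17]
Key observation: the optimum is the walk 1->3->1->3->2, with weight 6 + 1 + 6 + 4 = 17.
Optimal value attained by: walk 1->3->1->3->2.
Answer: (T^⊗4)[1][2] = 17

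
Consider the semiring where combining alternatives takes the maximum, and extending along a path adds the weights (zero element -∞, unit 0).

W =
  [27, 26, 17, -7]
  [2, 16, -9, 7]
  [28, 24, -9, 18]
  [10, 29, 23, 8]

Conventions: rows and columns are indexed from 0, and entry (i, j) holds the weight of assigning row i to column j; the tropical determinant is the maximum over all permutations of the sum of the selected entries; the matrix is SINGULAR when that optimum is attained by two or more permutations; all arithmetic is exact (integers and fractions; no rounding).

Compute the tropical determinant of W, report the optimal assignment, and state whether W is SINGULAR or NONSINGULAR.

σ = (0, 1, 2, 3): 27 + 16 + (-9) + 8 = 42
σ = (0, 1, 3, 2): 27 + 16 + 18 + 23 = 84
σ = (0, 2, 1, 3): 27 + (-9) + 24 + 8 = 50
σ = (0, 2, 3, 1): 27 + (-9) + 18 + 29 = 65
σ = (0, 3, 1, 2): 27 + 7 + 24 + 23 = 81
σ = (0, 3, 2, 1): 27 + 7 + (-9) + 29 = 54
σ = (1, 0, 2, 3): 26 + 2 + (-9) + 8 = 27
σ = (1, 0, 3, 2): 26 + 2 + 18 + 23 = 69
σ = (1, 2, 0, 3): 26 + (-9) + 28 + 8 = 53
σ = (1, 2, 3, 0): 26 + (-9) + 18 + 10 = 45
σ = (1, 3, 0, 2): 26 + 7 + 28 + 23 = 84
σ = (1, 3, 2, 0): 26 + 7 + (-9) + 10 = 34
σ = (2, 0, 1, 3): 17 + 2 + 24 + 8 = 51
σ = (2, 0, 3, 1): 17 + 2 + 18 + 29 = 66
σ = (2, 1, 0, 3): 17 + 16 + 28 + 8 = 69
σ = (2, 1, 3, 0): 17 + 16 + 18 + 10 = 61
σ = (2, 3, 0, 1): 17 + 7 + 28 + 29 = 81
σ = (2, 3, 1, 0): 17 + 7 + 24 + 10 = 58
σ = (3, 0, 1, 2): (-7) + 2 + 24 + 23 = 42
σ = (3, 0, 2, 1): (-7) + 2 + (-9) + 29 = 15
σ = (3, 1, 0, 2): (-7) + 16 + 28 + 23 = 60
σ = (3, 1, 2, 0): (-7) + 16 + (-9) + 10 = 10
σ = (3, 2, 0, 1): (-7) + (-9) + 28 + 29 = 41
σ = (3, 2, 1, 0): (-7) + (-9) + 24 + 10 = 18
Optimal value attained by: σ = (0, 1, 3, 2).
Answer: det⊕(W) = 84; verdict: SINGULAR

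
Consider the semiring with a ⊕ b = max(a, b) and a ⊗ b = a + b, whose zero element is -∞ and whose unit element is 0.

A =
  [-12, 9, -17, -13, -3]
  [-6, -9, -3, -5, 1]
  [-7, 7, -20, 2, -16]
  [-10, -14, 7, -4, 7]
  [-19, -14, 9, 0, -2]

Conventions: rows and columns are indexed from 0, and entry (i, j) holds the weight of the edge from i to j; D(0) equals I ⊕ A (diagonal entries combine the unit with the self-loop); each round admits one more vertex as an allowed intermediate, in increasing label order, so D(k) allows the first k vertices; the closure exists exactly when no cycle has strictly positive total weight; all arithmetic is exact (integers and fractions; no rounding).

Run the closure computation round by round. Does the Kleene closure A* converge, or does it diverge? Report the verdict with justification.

D(0):
  [0, 9, -17, -13, -3]
  [-6, 0, -3, -5, 1]
  [-7, 7, 0, 2, -16]
  [-10, -14, 7, 0, 7]
  [-19, -14, 9, 0, 0]
Detection: at round 1, diagonal entry (1, 1) turns strictly positive.
Key observation: the cycle 1->0->1 has total weight (-6) + 9, which is strictly positive.
Answer: DIVERGES — positive cycle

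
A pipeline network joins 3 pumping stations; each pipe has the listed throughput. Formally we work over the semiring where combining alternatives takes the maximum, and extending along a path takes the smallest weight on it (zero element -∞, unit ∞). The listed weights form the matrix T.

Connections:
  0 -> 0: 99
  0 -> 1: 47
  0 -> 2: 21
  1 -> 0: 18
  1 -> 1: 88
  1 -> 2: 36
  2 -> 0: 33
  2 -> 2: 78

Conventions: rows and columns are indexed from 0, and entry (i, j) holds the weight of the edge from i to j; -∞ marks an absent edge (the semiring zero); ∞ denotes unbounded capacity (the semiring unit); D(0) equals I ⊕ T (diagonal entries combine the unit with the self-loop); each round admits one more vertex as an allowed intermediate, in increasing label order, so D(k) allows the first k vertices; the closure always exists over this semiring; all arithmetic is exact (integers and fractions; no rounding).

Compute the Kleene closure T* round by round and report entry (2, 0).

D(0):
  [∞, 47, 21]
  [18, ∞, 36]
  [33, -∞, ∞]
D(1):
  [∞, 47, 21]
  [18, ∞, 36]
  [33, 33, ∞]
D(2):
  [∞, 47, 36]
  [18, ∞, 36]
  [33, 33, ∞]
D(3):
  [∞, 47, 36]
  [33, ∞, 36]
  [33, 33, ∞]
Answer: T*[2][0] = 33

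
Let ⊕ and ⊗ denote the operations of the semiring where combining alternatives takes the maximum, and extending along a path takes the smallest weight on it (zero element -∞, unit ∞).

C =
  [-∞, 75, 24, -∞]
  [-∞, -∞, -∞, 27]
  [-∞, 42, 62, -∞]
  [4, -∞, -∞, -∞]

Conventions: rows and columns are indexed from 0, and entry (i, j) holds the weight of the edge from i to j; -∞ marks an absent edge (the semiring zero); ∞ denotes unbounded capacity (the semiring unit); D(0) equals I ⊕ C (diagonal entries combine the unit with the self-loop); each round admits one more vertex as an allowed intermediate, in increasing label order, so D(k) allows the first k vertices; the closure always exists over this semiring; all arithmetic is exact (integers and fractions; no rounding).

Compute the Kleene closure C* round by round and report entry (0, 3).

D(0):
  [∞, 75, 24, -∞]
  [-∞, ∞, -∞, 27]
  [-∞, 42, ∞, -∞]
  [4, -∞, -∞, ∞]
D(1):
  [∞, 75, 24, -∞]
  [-∞, ∞, -∞, 27]
  [-∞, 42, ∞, -∞]
  [4, 4, 4, ∞]
D(2):
  [∞, 75, 24, 27]
  [-∞, ∞, -∞, 27]
  [-∞, 42, ∞, 27]
  [4, 4, 4, ∞]
D(3):
  [∞, 75, 24, 27]
  [-∞, ∞, -∞, 27]
  [-∞, 42, ∞, 27]
  [4, 4, 4, ∞]
D(4):
  [∞, 75, 24, 27]
  [4, ∞, 4, 27]
  [4, 42, ∞, 27]
  [4, 4, 4, ∞]
Answer: C*[0][3] = 27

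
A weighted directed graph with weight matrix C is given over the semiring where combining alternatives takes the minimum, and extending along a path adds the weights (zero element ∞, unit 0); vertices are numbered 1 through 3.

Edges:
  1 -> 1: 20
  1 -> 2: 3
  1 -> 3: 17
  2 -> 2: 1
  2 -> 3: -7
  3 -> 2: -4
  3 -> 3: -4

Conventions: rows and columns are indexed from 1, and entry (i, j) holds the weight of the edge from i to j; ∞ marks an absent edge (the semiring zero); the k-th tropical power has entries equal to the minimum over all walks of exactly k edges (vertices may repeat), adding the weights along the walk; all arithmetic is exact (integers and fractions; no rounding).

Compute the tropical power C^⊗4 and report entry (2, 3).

C^⊗2:
  [40, 4, -4]
  [∞, -11, -11]
  [∞, -8, -11]
C^⊗3:
  [60, -8, -8]
  [∞, -15, -18]
  [∞, -15, -15]
C^⊗4:
  [80, -12, -15]
  [∞, -22, -22]
  [∞, -19, -22]
Key observation: the optimum is the walk 2->3->2->3->3, with weight (-7) + (-4) + (-7) + (-4) = -22.
Optimal value attained by: walk 2->3->2->3->3.
Answer: (C^⊗4)[2][3] = -22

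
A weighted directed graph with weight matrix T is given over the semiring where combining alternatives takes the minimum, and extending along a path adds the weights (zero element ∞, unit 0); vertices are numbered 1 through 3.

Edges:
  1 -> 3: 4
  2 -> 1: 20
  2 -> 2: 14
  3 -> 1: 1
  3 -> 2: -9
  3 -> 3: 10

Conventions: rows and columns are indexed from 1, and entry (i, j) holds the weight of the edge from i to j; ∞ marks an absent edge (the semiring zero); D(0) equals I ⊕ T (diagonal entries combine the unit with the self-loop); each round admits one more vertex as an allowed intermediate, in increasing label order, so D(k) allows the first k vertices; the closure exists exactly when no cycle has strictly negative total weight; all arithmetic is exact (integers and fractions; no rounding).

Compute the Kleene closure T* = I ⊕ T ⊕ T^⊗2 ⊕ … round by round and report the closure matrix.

D(0):
  [0, ∞, 4]
  [20, 0, ∞]
  [1, -9, 0]
D(1):
  [0, ∞, 4]
  [20, 0, 24]
  [1, -9, 0]
D(2):
  [0, ∞, 4]
  [20, 0, 24]
  [1, -9, 0]
D(3):
  [0, -5, 4]
  [20, 0, 24]
  [1, -9, 0]
Answer: T* = [[0, -5, 4], [20, 0, 24], [1, -9, 0]]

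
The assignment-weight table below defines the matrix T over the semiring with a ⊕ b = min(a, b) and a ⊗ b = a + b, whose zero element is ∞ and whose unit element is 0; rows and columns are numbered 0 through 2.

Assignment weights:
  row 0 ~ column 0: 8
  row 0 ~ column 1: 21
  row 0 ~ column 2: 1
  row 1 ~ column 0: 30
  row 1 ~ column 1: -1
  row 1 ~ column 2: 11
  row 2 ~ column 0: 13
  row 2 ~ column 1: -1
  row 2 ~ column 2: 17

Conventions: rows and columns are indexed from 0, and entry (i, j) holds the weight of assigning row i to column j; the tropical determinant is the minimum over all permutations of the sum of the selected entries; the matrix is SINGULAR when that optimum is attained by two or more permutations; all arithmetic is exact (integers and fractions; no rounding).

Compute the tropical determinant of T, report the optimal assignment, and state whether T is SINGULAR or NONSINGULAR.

σ = (0, 1, 2): 8 + (-1) + 17 = 24
σ = (0, 2, 1): 8 + 11 + (-1) = 18
σ = (1, 0, 2): 21 + 30 + 17 = 68
σ = (1, 2, 0): 21 + 11 + 13 = 45
σ = (2, 0, 1): 1 + 30 + (-1) = 30
σ = (2, 1, 0): 1 + (-1) + 13 = 13
Optimal value attained by: σ = (2, 1, 0).
Answer: det⊕(T) = 13; verdict: NONSINGULAR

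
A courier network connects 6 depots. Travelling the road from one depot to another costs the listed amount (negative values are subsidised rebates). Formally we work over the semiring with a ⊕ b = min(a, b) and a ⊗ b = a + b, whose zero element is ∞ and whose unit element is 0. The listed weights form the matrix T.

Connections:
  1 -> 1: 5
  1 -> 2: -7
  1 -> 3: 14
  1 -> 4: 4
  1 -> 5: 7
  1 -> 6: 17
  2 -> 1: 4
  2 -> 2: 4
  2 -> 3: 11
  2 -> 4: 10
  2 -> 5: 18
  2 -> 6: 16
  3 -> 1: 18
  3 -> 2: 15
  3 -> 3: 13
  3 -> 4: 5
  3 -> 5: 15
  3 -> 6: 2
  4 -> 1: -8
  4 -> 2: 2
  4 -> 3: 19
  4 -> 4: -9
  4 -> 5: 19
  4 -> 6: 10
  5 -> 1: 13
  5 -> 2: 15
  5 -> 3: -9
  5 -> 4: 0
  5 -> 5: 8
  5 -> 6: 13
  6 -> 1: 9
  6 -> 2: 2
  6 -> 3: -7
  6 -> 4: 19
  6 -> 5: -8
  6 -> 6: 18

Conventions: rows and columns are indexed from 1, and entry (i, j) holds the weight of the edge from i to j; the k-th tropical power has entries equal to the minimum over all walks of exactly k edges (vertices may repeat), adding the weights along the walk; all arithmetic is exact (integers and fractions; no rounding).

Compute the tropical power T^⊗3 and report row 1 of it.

T^⊗2:
  [-4, -3, -2, -5, 9, 9]
  [2, -3, 9, 1, 8, 13]
  [-3, 4, -5, -4, -6, 15]
  [-17, -15, 3, -18, -1, 1]
  [-8, 2, -1, -9, 5, -7]
  [5, 2, -17, -8, 0, -5]
T^⊗3:
  [-13, -11, 0, -14, 1, 0]
  [-7, -5, -1, -8, 5, 11]
  [-12, -10, -15, -13, 2, -3]
  [-26, -24, -10, -27, -10, -8]
  [-17, -15, -14, -18, -15, 1]
  [-16, -6, -12, -17, -13, -15]
Answer: row 1 of T^⊗3 = [-13, -11, 0, -14, 1, 0]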